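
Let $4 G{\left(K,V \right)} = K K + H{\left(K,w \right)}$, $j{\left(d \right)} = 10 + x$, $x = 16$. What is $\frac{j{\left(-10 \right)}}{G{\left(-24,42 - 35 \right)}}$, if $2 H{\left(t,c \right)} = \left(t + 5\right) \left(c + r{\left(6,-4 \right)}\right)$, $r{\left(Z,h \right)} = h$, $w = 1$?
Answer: $\frac{16}{93} \approx 0.17204$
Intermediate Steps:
$j{\left(d \right)} = 26$ ($j{\left(d \right)} = 10 + 16 = 26$)
$H{\left(t,c \right)} = \frac{\left(-4 + c\right) \left(5 + t\right)}{2}$ ($H{\left(t,c \right)} = \frac{\left(t + 5\right) \left(c - 4\right)}{2} = \frac{\left(5 + t\right) \left(-4 + c\right)}{2} = \frac{\left(-4 + c\right) \left(5 + t\right)}{2}$)
$G{\left(K,V \right)} = - \frac{15}{8} - \frac{3 K}{8} + \frac{K^{2}}{4}$ ($G{\left(K,V \right)} = \frac{K K + \left(-10 - 2 K + \frac{5}{2} \cdot 1 + \frac{1}{2} \cdot 1 K\right)}{4} = \frac{K^{2} + \left(-10 - 2 K + \frac{5}{2} + \frac{K}{2}\right)}{4} = \frac{K^{2} - \left(\frac{15}{2} + \frac{3 K}{2}\right)}{4} = \frac{- \frac{15}{2} + K^{2} - \frac{3 K}{2}}{4} = - \frac{15}{8} - \frac{3 K}{8} + \frac{K^{2}}{4}$)
$\frac{j{\left(-10 \right)}}{G{\left(-24,42 - 35 \right)}} = \frac{26}{- \frac{15}{8} - -9 + \frac{\left(-24\right)^{2}}{4}} = \frac{26}{- \frac{15}{8} + 9 + \frac{1}{4} \cdot 576} = \frac{26}{- \frac{15}{8} + 9 + 144} = \frac{26}{\frac{1209}{8}} = 26 \cdot \frac{8}{1209} = \frac{16}{93}$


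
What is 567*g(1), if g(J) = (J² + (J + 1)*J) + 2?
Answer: 2835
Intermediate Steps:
g(J) = 2 + J² + J*(1 + J) (g(J) = (J² + (1 + J)*J) + 2 = (J² + J*(1 + J)) + 2 = 2 + J² + J*(1 + J))
567*g(1) = 567*(2 + 1 + 2*1²) = 567*(2 + 1 + 2*1) = 567*(2 + 1 + 2) = 567*5 = 2835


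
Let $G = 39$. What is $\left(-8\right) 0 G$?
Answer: $0$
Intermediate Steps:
$\left(-8\right) 0 G = \left(-8\right) 0 \cdot 39 = 0 \cdot 39 = 0$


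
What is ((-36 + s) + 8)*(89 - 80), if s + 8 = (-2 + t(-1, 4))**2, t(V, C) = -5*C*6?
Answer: 133632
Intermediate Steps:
t(V, C) = -30*C
s = 14876 (s = -8 + (-2 - 30*4)**2 = -8 + (-2 - 120)**2 = -8 + (-122)**2 = -8 + 14884 = 14876)
((-36 + s) + 8)*(89 - 80) = ((-36 + 14876) + 8)*(89 - 80) = (14840 + 8)*9 = 14848*9 = 133632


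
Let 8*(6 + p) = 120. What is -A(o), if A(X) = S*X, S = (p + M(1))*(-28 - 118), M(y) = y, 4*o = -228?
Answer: -83220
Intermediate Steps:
o = -57 (o = (1/4)*(-228) = -57)
p = 9 (p = -6 + (1/8)*120 = -6 + 15 = 9)
S = -1460 (S = (9 + 1)*(-28 - 118) = 10*(-146) = -1460)
A(X) = -1460*X
-A(o) = -(-1460)*(-57) = -1*83220 = -83220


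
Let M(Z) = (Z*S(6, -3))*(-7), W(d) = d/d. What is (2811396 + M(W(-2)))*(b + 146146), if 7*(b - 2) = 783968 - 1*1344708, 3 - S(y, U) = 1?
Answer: 185670093296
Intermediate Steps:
S(y, U) = 2 (S(y, U) = 3 - 1*1 = 3 - 1 = 2)
W(d) = 1
M(Z) = -14*Z (M(Z) = (Z*2)*(-7) = (2*Z)*(-7) = -14*Z)
b = -560726/7 (b = 2 + (783968 - 1*1344708)/7 = 2 + (783968 - 1344708)/7 = 2 + (⅐)*(-560740) = 2 - 560740/7 = -560726/7 ≈ -80104.)
(2811396 + M(W(-2)))*(b + 146146) = (2811396 - 14*1)*(-560726/7 + 146146) = (2811396 - 14)*(462296/7) = 2811382*(462296/7) = 185670093296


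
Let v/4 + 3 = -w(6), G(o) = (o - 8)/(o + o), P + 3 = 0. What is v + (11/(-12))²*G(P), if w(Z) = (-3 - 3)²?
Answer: -133453/864 ≈ -154.46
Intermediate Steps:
P = -3 (P = -3 + 0 = -3)
w(Z) = 36 (w(Z) = (-6)² = 36)
G(o) = (-8 + o)/(2*o) (G(o) = (-8 + o)/((2*o)) = (-8 + o)*(1/(2*o)) = (-8 + o)/(2*o))
v = -156 (v = -12 + 4*(-1*36) = -12 + 4*(-36) = -12 - 144 = -156)
v + (11/(-12))²*G(P) = -156 + (11/(-12))²*((½)*(-8 - 3)/(-3)) = -156 + (11*(-1/12))²*((½)*(-⅓)*(-11)) = -156 + (-11/12)²*(11/6) = -156 + (121/144)*(11/6) = -156 + 1331/864 = -133453/864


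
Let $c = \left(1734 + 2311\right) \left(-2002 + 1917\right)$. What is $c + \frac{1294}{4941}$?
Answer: $- \frac{1698838031}{4941} \approx -3.4382 \cdot 10^{5}$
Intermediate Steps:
$c = -343825$ ($c = 4045 \left(-85\right) = -343825$)
$c + \frac{1294}{4941} = -343825 + \frac{1294}{4941} = - \frac{1698838031}{4941}$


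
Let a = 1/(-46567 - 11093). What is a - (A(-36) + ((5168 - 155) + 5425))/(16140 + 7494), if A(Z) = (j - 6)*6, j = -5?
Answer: -99678859/227122740 ≈ -0.43888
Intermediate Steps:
A(Z) = -66 (A(Z) = (-5 - 6)*6 = -11*6 = -66)
a = -1/57660 (a = 1/(-57660) = -1/57660 ≈ -1.7343e-5)
a - (A(-36) + ((5168 - 155) + 5425))/(16140 + 7494) = -1/57660 - (-66 + ((5168 - 155) + 5425))/(16140 + 7494) = -1/57660 - (-66 + (5013 + 5425))/23634 = -1/57660 - (-66 + 10438)/23634 = -1/57660 - 10372/23634 = -1/57660 - 1*5186/11817 = -1/57660 - 5186/11817 = -99678859/227122740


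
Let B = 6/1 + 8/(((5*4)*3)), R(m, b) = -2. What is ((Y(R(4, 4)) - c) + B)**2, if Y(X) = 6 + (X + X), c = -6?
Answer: 44944/225 ≈ 199.75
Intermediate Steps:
Y(X) = 6 + 2*X
B = 92/15 (B = 6*1 + 8/((20*3)) = 6 + 8/60 = 6 + 8*(1/60) = 6 + 2/15 = 92/15 ≈ 6.1333)
((Y(R(4, 4)) - c) + B)**2 = (((6 + 2*(-2)) - 1*(-6)) + 92/15)**2 = (((6 - 4) + 6) + 92/15)**2 = ((2 + 6) + 92/15)**2 = (8 + 92/15)**2 = (212/15)**2 = 44944/225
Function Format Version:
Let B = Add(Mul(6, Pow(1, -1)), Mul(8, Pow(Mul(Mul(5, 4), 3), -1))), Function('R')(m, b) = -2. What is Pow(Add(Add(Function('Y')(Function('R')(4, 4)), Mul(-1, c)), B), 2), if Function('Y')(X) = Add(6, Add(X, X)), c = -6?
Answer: Rational(44944, 225) ≈ 199.75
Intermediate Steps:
Function('Y')(X) = Add(6, Mul(2, X))
B = Rational(92, 15) (B = Add(Mul(6, 1), Mul(8, Pow(Mul(20, 3), -1))) = Add(6, Mul(8, Pow(60, -1))) = Add(6, Mul(8, Rational(1, 60))) = Add(6, Rational(2, 15)) = Rational(92, 15) ≈ 6.1333)
Pow(Add(Add(Function('Y')(Function('R')(4, 4)), Mul(-1, c)), B), 2) = Pow(Add(Add(Add(6, Mul(2, -2)), Mul(-1, -6)), Rational(92, 15)), 2) = Pow(Add(Add(Add(6, -4), 6), Rational(92, 15)), 2) = Pow(Add(Add(2, 6), Rational(92, 15)), 2) = Pow(Add(8, Rational(92, 15)), 2) = Pow(Rational(212, 15), 2) = Rational(44944, 225)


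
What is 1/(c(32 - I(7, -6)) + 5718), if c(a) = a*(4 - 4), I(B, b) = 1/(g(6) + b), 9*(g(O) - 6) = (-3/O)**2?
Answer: 1/5718 ≈ 0.00017489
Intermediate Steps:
g(O) = 6 + O**(-2) (g(O) = 6 + (-3/O)**2/9 = 6 + (9/O**2)/9 = 6 + O**(-2))
I(B, b) = 1/(217/36 + b) (I(B, b) = 1/((6 + 6**(-2)) + b) = 1/((6 + 1/36) + b) = 1/(217/36 + b))
c(a) = 0 (c(a) = a*0 = 0)
1/(c(32 - I(7, -6)) + 5718) = 1/(0 + 5718) = 1/5718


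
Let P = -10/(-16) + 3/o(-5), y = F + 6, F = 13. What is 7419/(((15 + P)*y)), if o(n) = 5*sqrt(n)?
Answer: 927375000/37120319 + 7122240*I*sqrt(5)/37120319 ≈ 24.983 + 0.42903*I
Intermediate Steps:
y = 19 (y = 13 + 6 = 19)
P = 5/8 - 3*I*sqrt(5)/25 (P = -10/(-16) + 3/((5*sqrt(-5))) = -10*(-1/16) + 3/((5*(I*sqrt(5)))) = 5/8 + 3/((5*I*sqrt(5))) = 5/8 + 3*(-I*sqrt(5)/25) = 5/8 - 3*I*sqrt(5)/25 ≈ 0.625 - 0.26833*I)
7419/(((15 + P)*y)) = 7419/(((15 + (5/8 - 3*I*sqrt(5)/25))*19)) = 7419/(((125/8 - 3*I*sqrt(5)/25)*19)) = 7419/(2375/8 - 57*I*sqrt(5)/25)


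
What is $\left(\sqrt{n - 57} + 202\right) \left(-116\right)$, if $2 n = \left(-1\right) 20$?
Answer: $-23432 - 116 i \sqrt{67} \approx -23432.0 - 949.5 i$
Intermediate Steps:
$n = -10$ ($n = \frac{\left(-1\right) 20}{2} = \frac{1}{2} \left(-20\right) = -10$)
$\left(\sqrt{n - 57} + 202\right) \left(-116\right) = \left(\sqrt{-10 - 57} + 202\right) \left(-116\right) = \left(\sqrt{-67} + 202\right) \left(-116\right) = \left(i \sqrt{67} + 202\right) \left(-116\right) = \left(202 + i \sqrt{67}\right) \left(-116\right) = -23432 - 116 i \sqrt{67}$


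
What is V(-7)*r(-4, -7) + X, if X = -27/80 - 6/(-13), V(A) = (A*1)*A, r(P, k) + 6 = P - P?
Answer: -305631/1040 ≈ -293.88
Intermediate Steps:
r(P, k) = -6 (r(P, k) = -6 + (P - P) = -6 + 0 = -6)
V(A) = A² (V(A) = A*A = A²)
X = 129/1040 (X = -27*1/80 - 6*(-1/13) = -27/80 + 6/13 = 129/1040 ≈ 0.12404)
V(-7)*r(-4, -7) + X = (-7)²*(-6) + 129/1040 = 49*(-6) + 129/1040 = -294 + 129/1040 = -305631/1040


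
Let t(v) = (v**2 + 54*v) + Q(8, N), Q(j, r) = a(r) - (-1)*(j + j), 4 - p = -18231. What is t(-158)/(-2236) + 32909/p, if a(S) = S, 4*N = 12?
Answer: -226399461/40773460 ≈ -5.5526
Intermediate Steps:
p = 18235 (p = 4 - 1*(-18231) = 4 + 18231 = 18235)
N = 3 (N = (1/4)*12 = 3)
Q(j, r) = r + 2*j (Q(j, r) = r - (-1)*(j + j) = r - (-1)*2*j = r - (-2)*j = r + 2*j)
t(v) = 19 + v**2 + 54*v (t(v) = (v**2 + 54*v) + (3 + 2*8) = (v**2 + 54*v) + (3 + 16) = (v**2 + 54*v) + 19 = 19 + v**2 + 54*v)
t(-158)/(-2236) + 32909/p = (19 + (-158)**2 + 54*(-158))/(-2236) + 32909/18235 = (19 + 24964 - 8532)*(-1/2236) + 32909*(1/18235) = 16451*(-1/2236) + 32909/18235 = -16451/2236 + 32909/18235 = -226399461/40773460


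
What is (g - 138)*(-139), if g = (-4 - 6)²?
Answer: 5282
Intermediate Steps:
g = 100 (g = (-10)² = 100)
(g - 138)*(-139) = (100 - 138)*(-139) = -38*(-139) = 5282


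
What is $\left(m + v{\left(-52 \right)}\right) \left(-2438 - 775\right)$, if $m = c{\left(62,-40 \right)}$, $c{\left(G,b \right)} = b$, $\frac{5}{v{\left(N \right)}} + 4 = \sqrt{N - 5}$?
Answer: $\frac{9446220}{73} + \frac{16065 i \sqrt{57}}{73} \approx 1.294 \cdot 10^{5} + 1661.5 i$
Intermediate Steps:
$v{\left(N \right)} = \frac{5}{-4 + \sqrt{-5 + N}}$ ($v{\left(N \right)} = \frac{5}{-4 + \sqrt{N - 5}} = \frac{5}{-4 + \sqrt{-5 + N}}$)
$m = -40$
$\left(m + v{\left(-52 \right)}\right) \left(-2438 - 775\right) = \left(-40 + \frac{5}{-4 + \sqrt{-5 - 52}}\right) \left(-2438 - 775\right) = \left(-40 + \frac{5}{-4 + \sqrt{-57}}\right) \left(-3213\right) = \left(-40 + \frac{5}{-4 + i \sqrt{57}}\right) \left(-3213\right) = 128520 - \frac{16065}{-4 + i \sqrt{57}}$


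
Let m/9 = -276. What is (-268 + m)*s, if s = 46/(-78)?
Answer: 63296/39 ≈ 1623.0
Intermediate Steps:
m = -2484 (m = 9*(-276) = -2484)
s = -23/39 (s = 46*(-1/78) = -23/39 ≈ -0.58974)
(-268 + m)*s = (-268 - 2484)*(-23/39) = -2752*(-23/39) = 63296/39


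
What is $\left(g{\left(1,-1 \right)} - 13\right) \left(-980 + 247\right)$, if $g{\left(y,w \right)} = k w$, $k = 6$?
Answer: $13927$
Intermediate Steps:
$g{\left(y,w \right)} = 6 w$
$\left(g{\left(1,-1 \right)} - 13\right) \left(-980 + 247\right) = \left(6 \left(-1\right) - 13\right) \left(-980 + 247\right) = \left(-6 - 13\right) \left(-733\right) = \left(-19\right) \left(-733\right) = 13927$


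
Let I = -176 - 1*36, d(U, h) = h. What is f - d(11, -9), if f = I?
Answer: -203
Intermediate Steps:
I = -212 (I = -176 - 36 = -212)
f = -212
f - d(11, -9) = -212 - 1*(-9) = -212 + 9 = -203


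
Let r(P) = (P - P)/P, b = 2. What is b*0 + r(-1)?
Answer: 0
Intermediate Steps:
r(P) = 0 (r(P) = 0/P = 0)
b*0 + r(-1) = 2*0 + 0 = 0 + 0 = 0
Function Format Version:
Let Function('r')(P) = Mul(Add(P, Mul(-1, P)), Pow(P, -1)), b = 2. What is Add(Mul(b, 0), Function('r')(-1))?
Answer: 0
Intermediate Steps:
Function('r')(P) = 0 (Function('r')(P) = Mul(0, Pow(P, -1)) = 0)
Add(Mul(b, 0), Function('r')(-1)) = Add(Mul(2, 0), 0) = Add(0, 0) = 0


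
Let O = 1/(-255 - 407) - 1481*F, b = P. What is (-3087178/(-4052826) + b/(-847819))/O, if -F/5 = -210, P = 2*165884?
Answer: -421286932365034/1768615616551697188947 ≈ -2.3820e-7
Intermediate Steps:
P = 331768
b = 331768
F = 1050 (F = -5*(-210) = 1050)
O = -1029443101/662 (O = 1/(-255 - 407) - 1481*1050 = 1/(-662) - 1555050 = -1/662 - 1555050 = -1029443101/662 ≈ -1.5551e+6)
(-3087178/(-4052826) + b/(-847819))/O = (-3087178/(-4052826) + 331768/(-847819))/(-1029443101/662) = (-3087178*(-1/4052826) + 331768*(-1/847819))*(-662/1029443101) = (1543589/2026413 - 331768/847819)*(-662/1029443101) = (636385094207/1718031443247)*(-662/1029443101) = -421286932365034/1768615616551697188947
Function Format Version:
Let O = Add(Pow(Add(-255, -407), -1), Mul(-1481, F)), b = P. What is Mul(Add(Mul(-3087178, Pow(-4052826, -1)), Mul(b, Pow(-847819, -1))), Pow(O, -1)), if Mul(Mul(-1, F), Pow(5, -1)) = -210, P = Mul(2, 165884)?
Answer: Rational(-421286932365034, 1768615616551697188947) ≈ -2.3820e-7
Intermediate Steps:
P = 331768
b = 331768
F = 1050 (F = Mul(-5, -210) = 1050)
O = Rational(-1029443101, 662) (O = Add(Pow(Add(-255, -407), -1), Mul(-1481, 1050)) = Add(Pow(-662, -1), -1555050) = Add(Rational(-1, 662), -1555050) = Rational(-1029443101, 662) ≈ -1.5551e+6)
Mul(Add(Mul(-3087178, Pow(-4052826, -1)), Mul(b, Pow(-847819, -1))), Pow(O, -1)) = Mul(Add(Mul(-3087178, Pow(-4052826, -1)), Mul(331768, Pow(-847819, -1))), Pow(Rational(-1029443101, 662), -1)) = Mul(Add(Mul(-3087178, Rational(-1, 4052826)), Mul(331768, Rational(-1, 847819))), Rational(-662, 1029443101)) = Mul(Add(Rational(1543589, 2026413), Rational(-331768, 847819)), Rational(-662, 1029443101)) = Mul(Rational(636385094207, 1718031443247), Rational(-662, 1029443101)) = Rational(-421286932365034, 1768615616551697188947)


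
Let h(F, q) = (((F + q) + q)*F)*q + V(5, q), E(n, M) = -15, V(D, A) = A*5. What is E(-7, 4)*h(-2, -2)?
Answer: 510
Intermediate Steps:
V(D, A) = 5*A
h(F, q) = 5*q + F*q*(F + 2*q) (h(F, q) = (((F + q) + q)*F)*q + 5*q = ((F + 2*q)*F)*q + 5*q = (F*(F + 2*q))*q + 5*q = F*q*(F + 2*q) + 5*q = 5*q + F*q*(F + 2*q))
E(-7, 4)*h(-2, -2) = -(-30)*(5 + (-2)**2 + 2*(-2)*(-2)) = -(-30)*(5 + 4 + 8) = -(-30)*17 = -15*(-34) = 510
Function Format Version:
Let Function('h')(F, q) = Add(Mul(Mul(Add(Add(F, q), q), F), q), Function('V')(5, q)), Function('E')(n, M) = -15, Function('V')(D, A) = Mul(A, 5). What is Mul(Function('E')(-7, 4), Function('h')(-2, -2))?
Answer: 510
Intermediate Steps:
Function('V')(D, A) = Mul(5, A)
Function('h')(F, q) = Add(Mul(5, q), Mul(F, q, Add(F, Mul(2, q)))) (Function('h')(F, q) = Add(Mul(Mul(Add(Add(F, q), q), F), q), Mul(5, q)) = Add(Mul(Mul(Add(F, Mul(2, q)), F), q), Mul(5, q)) = Add(Mul(Mul(F, Add(F, Mul(2, q))), q), Mul(5, q)) = Add(Mul(F, q, Add(F, Mul(2, q))), Mul(5, q)) = Add(Mul(5, q), Mul(F, q, Add(F, Mul(2, q)))))
Mul(Function('E')(-7, 4), Function('h')(-2, -2)) = Mul(-15, Mul(-2, Add(5, Pow(-2, 2), Mul(2, -2, -2)))) = Mul(-15, Mul(-2, Add(5, 4, 8))) = Mul(-15, Mul(-2, 17)) = Mul(-15, -34) = 510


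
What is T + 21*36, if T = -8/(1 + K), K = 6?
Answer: 5284/7 ≈ 754.86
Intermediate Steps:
T = -8/7 (T = -8/(1 + 6) = -8/7 ≈ -1.1429)
T + 21*36 = -8/7 + 21*36 = -8/7 + 756 = 5284/7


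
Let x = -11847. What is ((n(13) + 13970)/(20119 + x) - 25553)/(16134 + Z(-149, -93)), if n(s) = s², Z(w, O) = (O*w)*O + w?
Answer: 211360277/10527906752 ≈ 0.020076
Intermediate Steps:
Z(w, O) = w + w*O² (Z(w, O) = w*O² + w = w + w*O²)
((n(13) + 13970)/(20119 + x) - 25553)/(16134 + Z(-149, -93)) = ((13² + 13970)/(20119 - 11847) - 25553)/(16134 - 149*(1 + (-93)²)) = ((169 + 13970)/8272 - 25553)/(16134 - 149*(1 + 8649)) = (14139*(1/8272) - 25553)/(16134 - 149*8650) = (14139/8272 - 25553)/(16134 - 1288850) = -211360277/8272/(-1272716) = -211360277/8272*(-1/1272716) = 211360277/10527906752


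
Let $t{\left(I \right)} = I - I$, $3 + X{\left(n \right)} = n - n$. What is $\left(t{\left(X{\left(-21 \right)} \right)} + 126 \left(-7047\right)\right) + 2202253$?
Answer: $1314331$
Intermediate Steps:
$X{\left(n \right)} = -3$ ($X{\left(n \right)} = -3 + \left(n - n\right) = -3 + 0 = -3$)
$t{\left(I \right)} = 0$
$\left(t{\left(X{\left(-21 \right)} \right)} + 126 \left(-7047\right)\right) + 2202253 = \left(0 + 126 \left(-7047\right)\right) + 2202253 = \left(0 - 887922\right) + 2202253 = -887922 + 2202253 = 1314331$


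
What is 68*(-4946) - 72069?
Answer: -408397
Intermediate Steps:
68*(-4946) - 72069 = -336328 - 72069 = -408397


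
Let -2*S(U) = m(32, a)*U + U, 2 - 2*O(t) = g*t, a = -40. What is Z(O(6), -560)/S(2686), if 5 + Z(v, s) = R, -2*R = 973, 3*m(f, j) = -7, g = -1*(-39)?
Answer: -2949/10744 ≈ -0.27448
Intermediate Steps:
g = 39
m(f, j) = -7/3 (m(f, j) = (1/3)*(-7) = -7/3)
O(t) = 1 - 39*t/2
R = -973/2 (R = -1/2*973 = -973/2 ≈ -486.50)
Z(v, s) = -983/2 (Z(v, s) = -5 - 973/2 = -983/2)
S(U) = 2*U/3 (S(U) = -(-7*U/3 + U)/2 = -(-2)*U/3 = 2*U/3)
Z(O(6), -560)/S(2686) = -983/(2*((2/3)*2686)) = -983/(2*5372/3) = -983/2*3/5372 = -2949/10744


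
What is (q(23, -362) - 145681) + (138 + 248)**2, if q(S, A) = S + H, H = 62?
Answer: 3400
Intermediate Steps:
q(S, A) = 62 + S (q(S, A) = S + 62 = 62 + S)
(q(23, -362) - 145681) + (138 + 248)**2 = ((62 + 23) - 145681) + (138 + 248)**2 = (85 - 145681) + 386**2 = -145596 + 148996 = 3400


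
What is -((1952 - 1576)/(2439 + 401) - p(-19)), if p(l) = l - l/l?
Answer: -7147/355 ≈ -20.132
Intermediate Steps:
p(l) = -1 + l (p(l) = l - 1*1 = l - 1 = -1 + l)
-((1952 - 1576)/(2439 + 401) - p(-19)) = -((1952 - 1576)/(2439 + 401) - (-1 - 19)) = -(376/2840 - 1*(-20)) = -(376*(1/2840) + 20) = -(47/355 + 20) = -1*7147/355 = -7147/355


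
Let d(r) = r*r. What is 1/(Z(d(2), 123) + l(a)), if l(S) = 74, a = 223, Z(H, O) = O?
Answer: 1/197 ≈ 0.0050761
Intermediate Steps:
d(r) = r²
1/(Z(d(2), 123) + l(a)) = 1/(123 + 74) = 1/197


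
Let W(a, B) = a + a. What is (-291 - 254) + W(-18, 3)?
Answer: -581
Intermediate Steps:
W(a, B) = 2*a
(-291 - 254) + W(-18, 3) = (-291 - 254) + 2*(-18) = -545 - 36 = -581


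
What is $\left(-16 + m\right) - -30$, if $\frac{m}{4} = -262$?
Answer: $-1034$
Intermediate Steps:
$m = -1048$ ($m = 4 \left(-262\right) = -1048$)
$\left(-16 + m\right) - -30 = \left(-16 - 1048\right) - -30 = -1064 + 30 = -1034$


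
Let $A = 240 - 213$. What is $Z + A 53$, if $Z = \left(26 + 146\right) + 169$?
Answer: $1772$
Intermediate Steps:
$Z = 341$ ($Z = 172 + 169 = 341$)
$A = 27$ ($A = 240 - 213 = 27$)
$Z + A 53 = 341 + 27 \cdot 53 = 341 + 1431 = 1772$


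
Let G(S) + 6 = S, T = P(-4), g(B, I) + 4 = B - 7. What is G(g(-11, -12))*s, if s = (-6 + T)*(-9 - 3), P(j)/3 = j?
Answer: -6048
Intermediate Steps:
g(B, I) = -11 + B (g(B, I) = -4 + (B - 7) = -4 + (-7 + B) = -11 + B)
P(j) = 3*j
T = -12 (T = 3*(-4) = -12)
G(S) = -6 + S
s = 216 (s = (-6 - 12)*(-9 - 3) = -18*(-12) = 216)
G(g(-11, -12))*s = (-6 + (-11 - 11))*216 = (-6 - 22)*216 = -28*216 = -6048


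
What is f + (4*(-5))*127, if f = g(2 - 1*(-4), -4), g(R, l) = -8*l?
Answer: -2508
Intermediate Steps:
f = 32 (f = -8*(-4) = 32)
f + (4*(-5))*127 = 32 + (4*(-5))*127 = 32 - 20*127 = 32 - 2540 = -2508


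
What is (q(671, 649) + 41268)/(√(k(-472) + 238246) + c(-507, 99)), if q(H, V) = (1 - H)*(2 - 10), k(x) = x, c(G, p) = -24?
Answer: 186512/39533 + 23314*√237774/118599 ≈ 100.57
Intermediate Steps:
q(H, V) = -8 + 8*H (q(H, V) = (1 - H)*(-8) = -8 + 8*H)
(q(671, 649) + 41268)/(√(k(-472) + 238246) + c(-507, 99)) = ((-8 + 8*671) + 41268)/(√(-472 + 238246) - 24) = ((-8 + 5368) + 41268)/(√237774 - 24) = (5360 + 41268)/(-24 + √237774) = 46628/(-24 + √237774)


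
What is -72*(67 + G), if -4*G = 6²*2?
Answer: -3528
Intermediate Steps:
G = -18 (G = -6²*2/4 = -9*2 = -¼*72 = -18)
-72*(67 + G) = -72*(67 - 18) = -72*49 = -3528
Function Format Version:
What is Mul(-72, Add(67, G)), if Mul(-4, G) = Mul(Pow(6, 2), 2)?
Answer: -3528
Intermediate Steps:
G = -18 (G = Mul(Rational(-1, 4), Mul(Pow(6, 2), 2)) = Mul(Rational(-1, 4), Mul(36, 2)) = Mul(Rational(-1, 4), 72) = -18)
Mul(-72, Add(67, G)) = Mul(-72, Add(67, -18)) = Mul(-72, 49) = -3528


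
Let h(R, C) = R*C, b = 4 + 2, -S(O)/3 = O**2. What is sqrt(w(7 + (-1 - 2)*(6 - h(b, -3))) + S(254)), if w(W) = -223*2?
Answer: I*sqrt(193994) ≈ 440.45*I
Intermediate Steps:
S(O) = -3*O**2
b = 6
h(R, C) = C*R
w(W) = -446
sqrt(w(7 + (-1 - 2)*(6 - h(b, -3))) + S(254)) = sqrt(-446 - 3*254**2) = sqrt(-446 - 3*64516) = sqrt(-446 - 193548) = sqrt(-193994) = I*sqrt(193994)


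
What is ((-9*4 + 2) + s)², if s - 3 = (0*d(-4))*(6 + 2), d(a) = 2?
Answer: 961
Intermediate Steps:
s = 3 (s = 3 + (0*2)*(6 + 2) = 3 + 0*8 = 3 + 0 = 3)
((-9*4 + 2) + s)² = ((-9*4 + 2) + 3)² = ((-36 + 2) + 3)² = (-34 + 3)² = (-31)² = 961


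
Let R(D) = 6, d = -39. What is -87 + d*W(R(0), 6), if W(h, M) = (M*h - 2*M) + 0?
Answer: -1023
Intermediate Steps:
W(h, M) = -2*M + M*h (W(h, M) = (-2*M + M*h) + 0 = -2*M + M*h)
-87 + d*W(R(0), 6) = -87 - 234*(-2 + 6) = -87 - 234*4 = -87 - 39*24 = -87 - 936 = -1023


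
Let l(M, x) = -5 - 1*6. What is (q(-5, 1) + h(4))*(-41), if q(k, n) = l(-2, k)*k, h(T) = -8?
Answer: -1927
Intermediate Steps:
l(M, x) = -11 (l(M, x) = -5 - 6 = -11)
q(k, n) = -11*k
(q(-5, 1) + h(4))*(-41) = (-11*(-5) - 8)*(-41) = (55 - 8)*(-41) = 47*(-41) = -1927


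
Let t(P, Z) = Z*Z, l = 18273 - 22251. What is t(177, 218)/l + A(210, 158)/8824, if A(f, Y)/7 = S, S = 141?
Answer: -207712745/17550936 ≈ -11.835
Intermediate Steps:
l = -3978
t(P, Z) = Z²
A(f, Y) = 987 (A(f, Y) = 7*141 = 987)
t(177, 218)/l + A(210, 158)/8824 = 218²/(-3978) + 987/8824 = 47524*(-1/3978) + 987*(1/8824) = -23762/1989 + 987/8824 = -207712745/17550936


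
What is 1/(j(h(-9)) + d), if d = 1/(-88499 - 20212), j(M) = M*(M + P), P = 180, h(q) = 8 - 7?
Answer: 108711/19676690 ≈ 0.0055249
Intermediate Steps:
h(q) = 1
j(M) = M*(180 + M) (j(M) = M*(M + 180) = M*(180 + M))
d = -1/108711 (d = 1/(-108711) = -1/108711 ≈ -9.1987e-6)
1/(j(h(-9)) + d) = 1/(1*(180 + 1) - 1/108711) = 1/(1*181 - 1/108711) = 1/(181 - 1/108711) = 1/(19676690/108711) = 108711/19676690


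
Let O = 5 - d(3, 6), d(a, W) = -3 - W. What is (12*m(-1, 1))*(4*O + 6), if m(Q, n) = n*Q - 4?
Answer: -3720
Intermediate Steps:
m(Q, n) = -4 + Q*n (m(Q, n) = Q*n - 4 = -4 + Q*n)
O = 14 (O = 5 - (-3 - 1*6) = 5 - (-3 - 6) = 5 - 1*(-9) = 5 + 9 = 14)
(12*m(-1, 1))*(4*O + 6) = (12*(-4 - 1*1))*(4*14 + 6) = (12*(-4 - 1))*(56 + 6) = (12*(-5))*62 = -60*62 = -3720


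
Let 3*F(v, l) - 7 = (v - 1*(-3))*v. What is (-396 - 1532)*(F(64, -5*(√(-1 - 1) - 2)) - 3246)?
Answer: 10494104/3 ≈ 3.4980e+6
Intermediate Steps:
F(v, l) = 7/3 + v*(3 + v)/3 (F(v, l) = 7/3 + ((v - 1*(-3))*v)/3 = 7/3 + ((v + 3)*v)/3 = 7/3 + ((3 + v)*v)/3 = 7/3 + (v*(3 + v))/3 = 7/3 + v*(3 + v)/3)
(-396 - 1532)*(F(64, -5*(√(-1 - 1) - 2)) - 3246) = (-396 - 1532)*((7/3 + 64 + (⅓)*64²) - 3246) = -1928*((7/3 + 64 + (⅓)*4096) - 3246) = -1928*((7/3 + 64 + 4096/3) - 3246) = -1928*(4295/3 - 3246) = -1928*(-5443/3) = 10494104/3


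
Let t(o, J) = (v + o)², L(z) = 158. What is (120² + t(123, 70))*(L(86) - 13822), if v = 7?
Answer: -427683200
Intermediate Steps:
t(o, J) = (7 + o)²
(120² + t(123, 70))*(L(86) - 13822) = (120² + (7 + 123)²)*(158 - 13822) = (14400 + 130²)*(-13664) = (14400 + 16900)*(-13664) = 31300*(-13664) = -427683200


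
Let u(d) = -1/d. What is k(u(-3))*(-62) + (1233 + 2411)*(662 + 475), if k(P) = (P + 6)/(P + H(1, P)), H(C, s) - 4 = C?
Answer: 33145235/8 ≈ 4.1432e+6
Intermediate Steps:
H(C, s) = 4 + C
k(P) = (6 + P)/(5 + P) (k(P) = (P + 6)/(P + (4 + 1)) = (6 + P)/(P + 5) = (6 + P)/(5 + P))
k(u(-3))*(-62) + (1233 + 2411)*(662 + 475) = ((6 - 1/(-3))/(5 - 1/(-3)))*(-62) + (1233 + 2411)*(662 + 475) = ((6 - 1*(-1/3))/(5 - 1*(-1/3)))*(-62) + 3644*1137 = ((6 + 1/3)/(5 + 1/3))*(-62) + 4143228 = ((19/3)/(16/3))*(-62) + 4143228 = ((3/16)*(19/3))*(-62) + 4143228 = (19/16)*(-62) + 4143228 = -589/8 + 4143228 = 33145235/8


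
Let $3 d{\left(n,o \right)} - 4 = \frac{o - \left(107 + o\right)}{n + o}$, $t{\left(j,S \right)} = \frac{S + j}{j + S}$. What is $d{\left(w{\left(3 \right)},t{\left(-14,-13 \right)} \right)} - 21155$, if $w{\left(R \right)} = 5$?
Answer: $- \frac{380873}{18} \approx -21160.0$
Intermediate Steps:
$t{\left(j,S \right)} = 1$ ($t{\left(j,S \right)} = \frac{S + j}{S + j} = 1$)
$d{\left(n,o \right)} = \frac{4}{3} - \frac{107}{3 \left(n + o\right)}$ ($d{\left(n,o \right)} = \frac{4}{3} + \frac{\left(o - \left(107 + o\right)\right) \frac{1}{n + o}}{3} = \frac{4}{3} + \frac{\left(-107\right) \frac{1}{n + o}}{3} = \frac{4}{3} - \frac{107}{3 \left(n + o\right)}$)
$d{\left(w{\left(3 \right)},t{\left(-14,-13 \right)} \right)} - 21155 = \frac{-107 + 4 \cdot 5 + 4 \cdot 1}{3 \left(5 + 1\right)} - 21155 = \frac{-107 + 20 + 4}{3 \cdot 6} - 21155 = \frac{1}{3} \cdot \frac{1}{6} \left(-83\right) - 21155 = - \frac{83}{18} - 21155 = - \frac{380873}{18}$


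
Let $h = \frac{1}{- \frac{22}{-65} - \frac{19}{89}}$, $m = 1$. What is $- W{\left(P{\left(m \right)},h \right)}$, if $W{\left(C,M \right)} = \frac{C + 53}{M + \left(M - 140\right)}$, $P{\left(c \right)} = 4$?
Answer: $\frac{41211}{89650} \approx 0.45969$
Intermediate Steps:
$h = \frac{5785}{723}$ ($h = \frac{1}{\left(-22\right) \left(- \frac{1}{65}\right) - \frac{19}{89}} = \frac{1}{\frac{22}{65} - \frac{19}{89}} = \frac{1}{\frac{723}{5785}} = \frac{5785}{723} \approx 8.0014$)
$W{\left(C,M \right)} = \frac{53 + C}{-140 + 2 M}$ ($W{\left(C,M \right)} = \frac{53 + C}{M + \left(-140 + M\right)} = \frac{53 + C}{-140 + 2 M}$)
$- W{\left(P{\left(m \right)},h \right)} = - \frac{53 + 4}{2 \left(-70 + \frac{5785}{723}\right)} = - \frac{57}{2 \left(- \frac{44825}{723}\right)} = - \frac{\left(-723\right) 57}{2 \cdot 44825} = \left(-1\right) \left(- \frac{41211}{89650}\right) = \frac{41211}{89650}$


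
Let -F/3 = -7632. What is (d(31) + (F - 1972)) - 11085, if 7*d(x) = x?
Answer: 68904/7 ≈ 9843.4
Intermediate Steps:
F = 22896 (F = -3*(-7632) = 22896)
d(x) = x/7
(d(31) + (F - 1972)) - 11085 = ((⅐)*31 + (22896 - 1972)) - 11085 = (31/7 + 20924) - 11085 = 146499/7 - 11085 = 68904/7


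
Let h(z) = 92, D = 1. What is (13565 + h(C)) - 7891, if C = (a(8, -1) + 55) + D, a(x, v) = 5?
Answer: 5766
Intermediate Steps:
C = 61 (C = (5 + 55) + 1 = 60 + 1 = 61)
(13565 + h(C)) - 7891 = (13565 + 92) - 7891 = 13657 - 7891 = 5766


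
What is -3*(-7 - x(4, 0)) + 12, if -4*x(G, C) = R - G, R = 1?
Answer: 141/4 ≈ 35.250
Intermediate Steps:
x(G, C) = -¼ + G/4 (x(G, C) = -(1 - G)/4 = -¼ + G/4)
-3*(-7 - x(4, 0)) + 12 = -3*(-7 - (-¼ + (¼)*4)) + 12 = -3*(-7 - (-¼ + 1)) + 12 = -3*(-7 - 1*¾) + 12 = -3*(-7 - ¾) + 12 = -3*(-31/4) + 12 = 93/4 + 12 = 141/4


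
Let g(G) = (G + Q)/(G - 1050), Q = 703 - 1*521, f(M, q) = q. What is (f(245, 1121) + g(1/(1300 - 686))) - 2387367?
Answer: -139855501973/58609 ≈ -2.3862e+6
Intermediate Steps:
Q = 182 (Q = 703 - 521 = 182)
g(G) = (182 + G)/(-1050 + G) (g(G) = (G + 182)/(G - 1050) = (182 + G)/(-1050 + G))
(f(245, 1121) + g(1/(1300 - 686))) - 2387367 = (1121 + (182 + 1/(1300 - 686))/(-1050 + 1/(1300 - 686))) - 2387367 = (1121 + (182 + 1/614)/(-1050 + 1/614)) - 2387367 = (1121 + (111749/614)/(-644699/614)) - 2387367 = (1121 - 614/644699*111749/614) - 2387367 = (1121 - 10159/58609) - 2387367 = 65690530/58609 - 2387367 = -139855501973/58609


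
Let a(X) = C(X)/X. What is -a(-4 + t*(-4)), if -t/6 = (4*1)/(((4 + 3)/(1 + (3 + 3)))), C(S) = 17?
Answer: -17/92 ≈ -0.18478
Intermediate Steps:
t = -24 (t = -6*4*1/((4 + 3)/(1 + (3 + 3))) = -24/(7/(1 + 6)) = -24/(7/7) = -24/(7*(1/7)) = -24/1 = -24 ≈ -24.000)
a(X) = 17/X
-a(-4 + t*(-4)) = -17/(-4 - 24*(-4)) = -17/(-4 + 96) = -17/92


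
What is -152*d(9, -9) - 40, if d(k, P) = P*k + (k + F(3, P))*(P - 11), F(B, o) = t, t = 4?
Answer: 51792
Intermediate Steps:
F(B, o) = 4
d(k, P) = P*k + (-11 + P)*(4 + k) (d(k, P) = P*k + (k + 4)*(P - 11) = P*k + (4 + k)*(-11 + P) = P*k + (-11 + P)*(4 + k))
-152*d(9, -9) - 40 = -152*(-44 - 11*9 + 4*(-9) + 2*(-9)*9) - 40 = -152*(-44 - 99 - 36 - 162) - 40 = -152*(-341) - 40 = 51832 - 40 = 51792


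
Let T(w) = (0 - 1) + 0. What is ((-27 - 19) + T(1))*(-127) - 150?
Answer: 5819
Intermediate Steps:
T(w) = -1 (T(w) = -1 + 0 = -1)
((-27 - 19) + T(1))*(-127) - 150 = ((-27 - 19) - 1)*(-127) - 150 = (-46 - 1)*(-127) - 150 = -47*(-127) - 150 = 5969 - 150 = 5819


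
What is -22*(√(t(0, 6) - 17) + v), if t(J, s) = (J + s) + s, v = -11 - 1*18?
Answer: 638 - 22*I*√5 ≈ 638.0 - 49.193*I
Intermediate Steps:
v = -29 (v = -11 - 18 = -29)
t(J, s) = J + 2*s
-22*(√(t(0, 6) - 17) + v) = -22*(√((0 + 2*6) - 17) - 29) = -22*(√((0 + 12) - 17) - 29) = -22*(√(12 - 17) - 29) = -22*(√(-5) - 29) = -22*(I*√5 - 29) = -22*(-29 + I*√5) = 638 - 22*I*√5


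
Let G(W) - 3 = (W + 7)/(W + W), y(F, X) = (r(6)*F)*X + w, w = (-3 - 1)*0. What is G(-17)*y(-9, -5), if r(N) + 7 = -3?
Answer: -25200/17 ≈ -1482.4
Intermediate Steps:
r(N) = -10 (r(N) = -7 - 3 = -10)
w = 0 (w = -4*0 = 0)
y(F, X) = -10*F*X (y(F, X) = (-10*F)*X + 0 = -10*F*X + 0 = -10*F*X)
G(W) = 3 + (7 + W)/(2*W) (G(W) = 3 + (W + 7)/(W + W) = 3 + (7 + W)/((2*W)) = 3 + (7 + W)*(1/(2*W)) = 3 + (7 + W)/(2*W))
G(-17)*y(-9, -5) = ((7/2)*(1 - 17)/(-17))*(-10*(-9)*(-5)) = ((7/2)*(-1/17)*(-16))*(-450) = (56/17)*(-450) = -25200/17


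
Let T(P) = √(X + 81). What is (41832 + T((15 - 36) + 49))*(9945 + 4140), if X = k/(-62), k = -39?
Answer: 589203720 + 14085*√313782/62 ≈ 5.8933e+8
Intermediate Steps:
X = 39/62 (X = -39/(-62) = -39*(-1/62) = 39/62 ≈ 0.62903)
T(P) = √313782/62 (T(P) = √(39/62 + 81) = √(5061/62) = √313782/62)
(41832 + T((15 - 36) + 49))*(9945 + 4140) = (41832 + √313782/62)*(9945 + 4140) = (41832 + √313782/62)*14085 = 589203720 + 14085*√313782/62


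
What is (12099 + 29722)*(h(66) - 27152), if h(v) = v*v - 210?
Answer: -962133926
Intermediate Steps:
h(v) = -210 + v² (h(v) = v² - 210 = -210 + v²)
(12099 + 29722)*(h(66) - 27152) = (12099 + 29722)*((-210 + 66²) - 27152) = 41821*((-210 + 4356) - 27152) = 41821*(4146 - 27152) = 41821*(-23006) = -962133926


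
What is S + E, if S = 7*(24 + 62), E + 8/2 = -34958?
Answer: -34360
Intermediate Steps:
E = -34962 (E = -4 - 34958 = -34962)
S = 602 (S = 7*86 = 602)
S + E = 602 - 34962 = -34360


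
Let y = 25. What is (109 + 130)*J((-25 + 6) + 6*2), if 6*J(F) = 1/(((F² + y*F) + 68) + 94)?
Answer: 239/216 ≈ 1.1065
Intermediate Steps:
J(F) = 1/(6*(162 + F² + 25*F)) (J(F) = 1/(6*(((F² + 25*F) + 68) + 94)) = 1/(6*((68 + F² + 25*F) + 94)) = 1/(6*(162 + F² + 25*F)))
(109 + 130)*J((-25 + 6) + 6*2) = (109 + 130)*(1/(6*(162 + ((-25 + 6) + 6*2)² + 25*((-25 + 6) + 6*2)))) = 239*(1/(6*(162 + (-19 + 12)² + 25*(-19 + 12)))) = 239*(1/(6*(162 + (-7)² + 25*(-7)))) = 239*(1/(6*(162 + 49 - 175))) = 239*((⅙)/36) = 239*((⅙)*(1/36)) = 239*(1/216) = 239/216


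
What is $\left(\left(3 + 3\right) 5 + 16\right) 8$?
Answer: $368$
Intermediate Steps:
$\left(\left(3 + 3\right) 5 + 16\right) 8 = \left(6 \cdot 5 + 16\right) 8 = \left(30 + 16\right) 8 = 46 \cdot 8 = 368$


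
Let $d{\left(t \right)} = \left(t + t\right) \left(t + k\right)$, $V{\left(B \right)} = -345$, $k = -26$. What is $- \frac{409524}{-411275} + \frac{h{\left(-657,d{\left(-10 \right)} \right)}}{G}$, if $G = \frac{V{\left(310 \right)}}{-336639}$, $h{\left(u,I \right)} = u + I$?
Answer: $\frac{581504478897}{9459325} \approx 61474.0$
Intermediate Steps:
$d{\left(t \right)} = 2 t \left(-26 + t\right)$ ($d{\left(t \right)} = \left(t + t\right) \left(t - 26\right) = 2 t \left(-26 + t\right)$)
$h{\left(u,I \right)} = I + u$
$G = \frac{115}{112213}$ ($G = - \frac{345}{-336639} = \left(-345\right) \left(- \frac{1}{336639}\right) = \frac{115}{112213} \approx 0.0010248$)
$- \frac{409524}{-411275} + \frac{h{\left(-657,d{\left(-10 \right)} \right)}}{G} = - \frac{409524}{-411275} + \frac{2 \left(-10\right) \left(-26 - 10\right) - 657}{\frac{115}{112213}} = \left(-409524\right) \left(- \frac{1}{411275}\right) + \left(2 \left(-10\right) \left(-36\right) - 657\right) \frac{112213}{115} = \frac{409524}{411275} + \left(720 - 657\right) \frac{112213}{115} = \frac{409524}{411275} + 63 \cdot \frac{112213}{115} = \frac{409524}{411275} + \frac{7069419}{115} = \frac{581504478897}{9459325}$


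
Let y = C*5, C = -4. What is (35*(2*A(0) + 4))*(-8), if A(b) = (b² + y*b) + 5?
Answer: -3920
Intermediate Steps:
y = -20 (y = -4*5 = -20)
A(b) = 5 + b² - 20*b (A(b) = (b² - 20*b) + 5 = 5 + b² - 20*b)
(35*(2*A(0) + 4))*(-8) = (35*(2*(5 + 0² - 20*0) + 4))*(-8) = (35*(2*(5 + 0 + 0) + 4))*(-8) = (35*(2*5 + 4))*(-8) = (35*(10 + 4))*(-8) = (35*14)*(-8) = 490*(-8) = -3920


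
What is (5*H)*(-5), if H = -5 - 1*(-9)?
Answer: -100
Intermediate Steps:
H = 4 (H = -5 + 9 = 4)
(5*H)*(-5) = (5*4)*(-5) = 20*(-5) = -100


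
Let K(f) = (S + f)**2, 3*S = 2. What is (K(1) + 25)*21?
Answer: 1750/3 ≈ 583.33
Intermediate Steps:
S = 2/3 (S = (1/3)*2 = 2/3 ≈ 0.66667)
K(f) = (2/3 + f)**2
(K(1) + 25)*21 = ((2 + 3*1)**2/9 + 25)*21 = ((2 + 3)**2/9 + 25)*21 = ((1/9)*5**2 + 25)*21 = ((1/9)*25 + 25)*21 = (25/9 + 25)*21 = (250/9)*21 = 1750/3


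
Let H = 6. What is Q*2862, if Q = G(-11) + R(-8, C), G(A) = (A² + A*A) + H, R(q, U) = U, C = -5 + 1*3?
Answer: 704052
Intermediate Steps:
C = -2 (C = -5 + 3 = -2)
G(A) = 6 + 2*A² (G(A) = (A² + A*A) + 6 = (A² + A²) + 6 = 2*A² + 6 = 6 + 2*A²)
Q = 246 (Q = (6 + 2*(-11)²) - 2 = (6 + 2*121) - 2 = (6 + 242) - 2 = 248 - 2 = 246)
Q*2862 = 246*2862 = 704052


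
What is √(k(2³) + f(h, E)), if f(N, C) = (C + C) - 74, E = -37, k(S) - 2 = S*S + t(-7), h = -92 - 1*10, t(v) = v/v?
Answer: 9*I ≈ 9.0*I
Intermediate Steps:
t(v) = 1
h = -102 (h = -92 - 10 = -102)
k(S) = 3 + S² (k(S) = 2 + (S*S + 1) = 2 + (S² + 1) = 2 + (1 + S²) = 3 + S²)
f(N, C) = -74 + 2*C (f(N, C) = 2*C - 74 = -74 + 2*C)
√(k(2³) + f(h, E)) = √((3 + (2³)²) + (-74 + 2*(-37))) = √((3 + 8²) + (-74 - 74)) = √((3 + 64) - 148) = √(67 - 148) = √(-81) = 9*I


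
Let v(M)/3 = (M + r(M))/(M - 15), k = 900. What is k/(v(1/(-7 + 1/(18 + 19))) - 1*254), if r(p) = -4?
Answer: -3516300/989171 ≈ -3.5548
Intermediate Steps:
v(M) = 3*(-4 + M)/(-15 + M) (v(M) = 3*((M - 4)/(M - 15)) = 3*((-4 + M)/(-15 + M)) = 3*(-4 + M)/(-15 + M))
k/(v(1/(-7 + 1/(18 + 19))) - 1*254) = 900/(3*(-4 + 1/(-7 + 1/(18 + 19)))/(-15 + 1/(-7 + 1/(18 + 19))) - 1*254) = 900/(3*(-4 + 1/(-7 + 1/37))/(-15 + 1/(-7 + 1/37)) - 254) = 900/(3*(-4 + 1/(-258/37))/(-15 + 1/(-258/37)) - 254) = 900/(3*(-4 - 37/258)/(-15 - 37/258) - 254) = 900/(3*(-1069/258)/(-3907/258) - 254) = 900/(3*(-258/3907)*(-1069/258) - 254) = 900/(3207/3907 - 254) = 900/(-989171/3907) = 900*(-3907/989171) = -3516300/989171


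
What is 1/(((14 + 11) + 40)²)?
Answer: 1/4225 ≈ 0.00023669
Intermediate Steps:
1/(((14 + 11) + 40)²) = 1/((25 + 40)²) = 1/(65²) = 1/4225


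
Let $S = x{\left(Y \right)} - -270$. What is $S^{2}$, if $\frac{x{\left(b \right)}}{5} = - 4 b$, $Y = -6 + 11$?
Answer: $28900$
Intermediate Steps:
$Y = 5$
$x{\left(b \right)} = - 20 b$ ($x{\left(b \right)} = 5 \left(- 4 b\right) = - 20 b$)
$S = 170$ ($S = \left(-20\right) 5 - -270 = -100 + 270 = 170$)
$S^{2} = 170^{2} = 28900$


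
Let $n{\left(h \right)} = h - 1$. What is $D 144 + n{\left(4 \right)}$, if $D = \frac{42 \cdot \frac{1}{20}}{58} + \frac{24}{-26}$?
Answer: $- \frac{235077}{1885} \approx -124.71$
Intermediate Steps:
$n{\left(h \right)} = -1 + h$
$D = - \frac{6687}{7540}$ ($D = 42 \cdot \frac{1}{20} \cdot \frac{1}{58} + 24 \left(- \frac{1}{26}\right) = \frac{21}{10} \cdot \frac{1}{58} - \frac{12}{13} = \frac{21}{580} - \frac{12}{13} = - \frac{6687}{7540} \approx -0.88687$)
$D 144 + n{\left(4 \right)} = \left(- \frac{6687}{7540}\right) 144 + \left(-1 + 4\right) = - \frac{240732}{1885} + 3 = - \frac{235077}{1885}$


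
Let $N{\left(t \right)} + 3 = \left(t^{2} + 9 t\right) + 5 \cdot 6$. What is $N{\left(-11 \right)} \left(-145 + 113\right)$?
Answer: $-1568$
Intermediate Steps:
$N{\left(t \right)} = 27 + t^{2} + 9 t$ ($N{\left(t \right)} = -3 + \left(\left(t^{2} + 9 t\right) + 5 \cdot 6\right) = -3 + \left(\left(t^{2} + 9 t\right) + 30\right) = -3 + \left(30 + t^{2} + 9 t\right) = 27 + t^{2} + 9 t$)
$N{\left(-11 \right)} \left(-145 + 113\right) = \left(27 + \left(-11\right)^{2} + 9 \left(-11\right)\right) \left(-145 + 113\right) = \left(27 + 121 - 99\right) \left(-32\right) = 49 \left(-32\right) = -1568$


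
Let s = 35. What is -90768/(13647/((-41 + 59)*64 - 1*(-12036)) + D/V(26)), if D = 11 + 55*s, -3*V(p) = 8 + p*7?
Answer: 37906532160/12333829 ≈ 3073.4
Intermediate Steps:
V(p) = -8/3 - 7*p/3 (V(p) = -(8 + p*7)/3 = -(8 + 7*p)/3 = -8/3 - 7*p/3)
D = 1936 (D = 11 + 55*35 = 11 + 1925 = 1936)
-90768/(13647/((-41 + 59)*64 - 1*(-12036)) + D/V(26)) = -90768/(13647/((-41 + 59)*64 - 1*(-12036)) + 1936/(-8/3 - 7/3*26)) = -90768/(13647/(18*64 + 12036) + 1936/(-8/3 - 182/3)) = -90768/(13647/(1152 + 12036) + 1936/(-190/3)) = -90768/(13647/13188 + 1936*(-3/190)) = -90768/(13647*(1/13188) - 2904/95) = -90768/(4549/4396 - 2904/95) = -90768/(-12333829/417620) = -90768*(-417620/12333829) = 37906532160/12333829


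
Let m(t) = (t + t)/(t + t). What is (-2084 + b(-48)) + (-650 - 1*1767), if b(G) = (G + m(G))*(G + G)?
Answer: 11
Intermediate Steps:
m(t) = 1 (m(t) = (2*t)/((2*t)) = (2*t)*(1/(2*t)) = 1)
b(G) = 2*G*(1 + G) (b(G) = (G + 1)*(G + G) = (1 + G)*(2*G) = 2*G*(1 + G))
(-2084 + b(-48)) + (-650 - 1*1767) = (-2084 + 2*(-48)*(1 - 48)) + (-650 - 1*1767) = (-2084 + 2*(-48)*(-47)) + (-650 - 1767) = (-2084 + 4512) - 2417 = 2428 - 2417 = 11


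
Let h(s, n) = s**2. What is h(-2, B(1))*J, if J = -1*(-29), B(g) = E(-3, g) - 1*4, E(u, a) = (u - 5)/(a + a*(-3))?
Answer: 116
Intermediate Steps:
E(u, a) = -(-5 + u)/(2*a) (E(u, a) = (-5 + u)/(a - 3*a) = (-5 + u)/((-2*a)) = (-5 + u)*(-1/(2*a)) = -(-5 + u)/(2*a))
B(g) = -4 + 4/g (B(g) = (5 - 1*(-3))/(2*g) - 1*4 = (5 + 3)/(2*g) - 4 = (1/2)*8/g - 4 = 4/g - 4 = -4 + 4/g)
J = 29
h(-2, B(1))*J = (-2)**2*29 = 4*29 = 116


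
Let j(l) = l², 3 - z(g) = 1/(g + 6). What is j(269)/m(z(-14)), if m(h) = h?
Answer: 578888/25 ≈ 23156.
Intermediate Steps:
z(g) = 3 - 1/(6 + g) (z(g) = 3 - 1/(g + 6) = 3 - 1/(6 + g))
j(269)/m(z(-14)) = 269²/(((17 + 3*(-14))/(6 - 14))) = 72361/(((17 - 42)/(-8))) = 72361/((-⅛*(-25))) = 72361/(25/8) = 72361*(8/25) = 578888/25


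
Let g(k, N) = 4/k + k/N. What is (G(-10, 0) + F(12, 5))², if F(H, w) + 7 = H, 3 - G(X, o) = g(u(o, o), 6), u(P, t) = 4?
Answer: 361/9 ≈ 40.111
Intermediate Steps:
G(X, o) = 4/3 (G(X, o) = 3 - (4/4 + 4/6) = 3 - (4*(¼) + 4*(⅙)) = 3 - (1 + ⅔) = 3 - 1*5/3 = 3 - 5/3 = 4/3)
F(H, w) = -7 + H
(G(-10, 0) + F(12, 5))² = (4/3 + (-7 + 12))² = (4/3 + 5)² = (19/3)² = 361/9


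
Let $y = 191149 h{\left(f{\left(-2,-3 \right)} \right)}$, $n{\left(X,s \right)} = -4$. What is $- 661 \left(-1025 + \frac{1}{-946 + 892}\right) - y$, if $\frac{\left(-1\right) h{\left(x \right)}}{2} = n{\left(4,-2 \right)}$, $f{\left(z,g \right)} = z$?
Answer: $- \frac{45989357}{54} \approx -8.5166 \cdot 10^{5}$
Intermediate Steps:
$h{\left(x \right)} = 8$ ($h{\left(x \right)} = \left(-2\right) \left(-4\right) = 8$)
$y = 1529192$ ($y = 191149 \cdot 8 = 1529192$)
$- 661 \left(-1025 + \frac{1}{-946 + 892}\right) - y = - 661 \left(-1025 + \frac{1}{-946 + 892}\right) - 1529192 = - 661 \left(-1025 + \frac{1}{-54}\right) - 1529192 = - 661 \left(-1025 - \frac{1}{54}\right) - 1529192 = \left(-661\right) \left(- \frac{55351}{54}\right) - 1529192 = \frac{36587011}{54} - 1529192 = - \frac{45989357}{54}$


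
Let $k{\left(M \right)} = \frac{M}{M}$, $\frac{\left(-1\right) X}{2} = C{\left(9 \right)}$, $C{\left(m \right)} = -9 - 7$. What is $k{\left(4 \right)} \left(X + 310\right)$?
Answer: $342$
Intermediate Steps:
$C{\left(m \right)} = -16$
$X = 32$ ($X = \left(-2\right) \left(-16\right) = 32$)
$k{\left(M \right)} = 1$
$k{\left(4 \right)} \left(X + 310\right) = 1 \left(32 + 310\right) = 1 \cdot 342 = 342$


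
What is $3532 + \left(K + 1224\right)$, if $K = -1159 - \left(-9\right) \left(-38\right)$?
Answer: $3255$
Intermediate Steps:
$K = -1501$ ($K = -1159 - 342 = -1501$)
$3532 + \left(K + 1224\right) = 3532 + \left(-1501 + 1224\right) = 3532 - 277 = 3255$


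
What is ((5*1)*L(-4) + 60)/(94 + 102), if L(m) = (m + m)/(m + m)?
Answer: 65/196 ≈ 0.33163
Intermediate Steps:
L(m) = 1 (L(m) = (2*m)/((2*m)) = (2*m)*(1/(2*m)) = 1)
((5*1)*L(-4) + 60)/(94 + 102) = ((5*1)*1 + 60)/(94 + 102) = (5*1 + 60)/196 = (5 + 60)*(1/196) = 65*(1/196) = 65/196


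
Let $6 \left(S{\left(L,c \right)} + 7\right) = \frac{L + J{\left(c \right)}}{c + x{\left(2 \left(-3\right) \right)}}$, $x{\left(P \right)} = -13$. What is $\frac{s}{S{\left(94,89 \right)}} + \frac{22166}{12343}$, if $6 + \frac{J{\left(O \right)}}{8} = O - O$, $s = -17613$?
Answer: $\frac{49601442170}{19415539} \approx 2554.7$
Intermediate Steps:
$J{\left(O \right)} = -48$ ($J{\left(O \right)} = -48 + 8 \left(O - O\right) = -48 + 8 \cdot 0 = -48 + 0 = -48$)
$S{\left(L,c \right)} = -7 + \frac{-48 + L}{6 \left(-13 + c\right)}$ ($S{\left(L,c \right)} = -7 + \frac{\left(L - 48\right) \frac{1}{c - 13}}{6} = -7 + \frac{\left(-48 + L\right) \frac{1}{-13 + c}}{6} = -7 + \frac{\frac{1}{-13 + c} \left(-48 + L\right)}{6} = -7 + \frac{-48 + L}{6 \left(-13 + c\right)}$)
$\frac{s}{S{\left(94,89 \right)}} + \frac{22166}{12343} = - \frac{17613}{\frac{1}{6} \frac{1}{-13 + 89} \left(498 + 94 - 3738\right)} + \frac{22166}{12343} = - \frac{17613}{\frac{1}{6} \cdot \frac{1}{76} \left(498 + 94 - 3738\right)} + 22166 \cdot \frac{1}{12343} = - \frac{17613}{\frac{1}{6} \cdot \frac{1}{76} \left(-3146\right)} + \frac{22166}{12343} = - \frac{17613}{- \frac{1573}{228}} + \frac{22166}{12343} = \left(-17613\right) \left(- \frac{228}{1573}\right) + \frac{22166}{12343} = \frac{4015764}{1573} + \frac{22166}{12343} = \frac{49601442170}{19415539}$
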